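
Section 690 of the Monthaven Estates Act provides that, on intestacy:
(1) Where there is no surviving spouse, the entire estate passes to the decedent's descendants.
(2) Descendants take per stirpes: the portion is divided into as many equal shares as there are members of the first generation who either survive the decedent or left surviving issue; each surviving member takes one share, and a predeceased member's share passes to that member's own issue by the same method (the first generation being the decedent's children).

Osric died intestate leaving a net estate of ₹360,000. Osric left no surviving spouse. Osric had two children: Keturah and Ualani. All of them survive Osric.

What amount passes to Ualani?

The entire ₹360,000 passes to the descendants.
That amount (₹360,000) is divided into 2 shares of ₹180,000: Keturah and Ualani each take ₹180,000.

Ualani receives ₹180,000.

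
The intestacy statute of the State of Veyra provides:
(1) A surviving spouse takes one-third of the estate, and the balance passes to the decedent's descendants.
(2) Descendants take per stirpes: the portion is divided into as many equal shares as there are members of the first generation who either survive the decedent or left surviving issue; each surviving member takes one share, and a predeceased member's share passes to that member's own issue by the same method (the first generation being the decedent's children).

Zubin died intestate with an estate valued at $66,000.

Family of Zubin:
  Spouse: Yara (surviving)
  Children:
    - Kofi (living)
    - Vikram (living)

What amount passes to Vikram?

Vikram receives $22,000.

Yara takes one-third of $66,000 = $22,000. The remaining $44,000 passes to the descendants.
The descendants' portion ($44,000) is divided into 2 shares of $22,000: Kofi and Vikram each take $22,000.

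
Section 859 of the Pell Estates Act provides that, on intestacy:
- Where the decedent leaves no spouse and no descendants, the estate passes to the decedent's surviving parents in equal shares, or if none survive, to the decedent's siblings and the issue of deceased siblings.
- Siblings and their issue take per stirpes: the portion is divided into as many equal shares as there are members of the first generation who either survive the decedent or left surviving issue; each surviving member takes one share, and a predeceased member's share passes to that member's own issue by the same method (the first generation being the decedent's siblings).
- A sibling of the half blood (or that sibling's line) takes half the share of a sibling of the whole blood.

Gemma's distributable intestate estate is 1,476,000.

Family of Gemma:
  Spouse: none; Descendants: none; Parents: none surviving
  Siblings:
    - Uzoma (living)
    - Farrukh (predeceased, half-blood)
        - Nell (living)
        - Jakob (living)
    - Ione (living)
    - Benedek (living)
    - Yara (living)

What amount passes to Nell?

The entire 1,476,000 passes to the siblings and their issue.
Counting each half-blood sibling's line as half a unit, there are 9/2 units in 1,476,000, so one unit is 328,000. Whole-blood lines (Uzoma, Ione, Benedek, and Yara) take 328,000 each; half-blood lines (Farrukh) take 164,000 each.
Farrukh's share (164,000) is divided into 2 shares of 82,000: Nell and Jakob each take 82,000.

Nell receives 82,000.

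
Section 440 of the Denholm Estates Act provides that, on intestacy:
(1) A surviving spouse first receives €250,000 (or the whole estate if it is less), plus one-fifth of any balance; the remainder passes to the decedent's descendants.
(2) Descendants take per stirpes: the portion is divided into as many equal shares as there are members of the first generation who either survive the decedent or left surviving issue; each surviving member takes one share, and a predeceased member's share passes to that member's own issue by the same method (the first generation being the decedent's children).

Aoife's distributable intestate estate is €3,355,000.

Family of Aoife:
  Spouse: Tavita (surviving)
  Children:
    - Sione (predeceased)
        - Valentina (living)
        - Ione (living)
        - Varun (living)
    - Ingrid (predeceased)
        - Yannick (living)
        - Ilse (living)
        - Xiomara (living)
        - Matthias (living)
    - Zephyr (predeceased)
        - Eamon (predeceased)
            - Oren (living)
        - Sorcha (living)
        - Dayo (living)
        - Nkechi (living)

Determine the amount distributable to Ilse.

Tavita first takes €250,000, leaving a balance of €3,105,000. Tavita then takes one-fifth of the balance (€621,000), for a total of €871,000. The remaining €2,484,000 passes to the descendants.
The descendants' portion (€2,484,000) is divided into 3 shares of €828,000: Sione's €828,000 share passes to Sione's issue; Ingrid's €828,000 share passes to Ingrid's issue; Zephyr's €828,000 share passes to Zephyr's issue.
Sione's share (€828,000) is divided into 3 shares of €276,000: Valentina, Ione, and Varun each take €276,000.
Ingrid's share (€828,000) is divided into 4 shares of €207,000: Yannick, Ilse, Xiomara, and Matthias each take €207,000.
Zephyr's share (€828,000) is divided into 4 shares of €207,000: Sorcha, Dayo, and Nkechi each take €207,000; Eamon's €207,000 share passes to Eamon's issue.
Eamon's share (€207,000) passes entirely to Oren.

Ilse receives €207,000.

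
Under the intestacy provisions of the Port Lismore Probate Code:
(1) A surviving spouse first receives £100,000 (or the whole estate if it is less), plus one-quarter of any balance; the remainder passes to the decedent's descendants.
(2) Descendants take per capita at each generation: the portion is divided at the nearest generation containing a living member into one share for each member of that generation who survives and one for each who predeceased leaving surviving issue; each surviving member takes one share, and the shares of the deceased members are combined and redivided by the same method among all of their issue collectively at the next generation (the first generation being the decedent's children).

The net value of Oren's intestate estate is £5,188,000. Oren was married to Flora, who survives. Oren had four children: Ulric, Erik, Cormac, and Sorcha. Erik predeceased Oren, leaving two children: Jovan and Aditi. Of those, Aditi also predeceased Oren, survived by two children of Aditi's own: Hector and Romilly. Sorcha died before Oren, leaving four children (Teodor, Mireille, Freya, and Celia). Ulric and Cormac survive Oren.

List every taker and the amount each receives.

Flora first takes £100,000, leaving a balance of £5,088,000. Flora then takes one-quarter of the balance (£1,272,000), for a total of £1,372,000. The remaining £3,816,000 passes to the descendants.
The descendants' portion (£3,816,000) is divided at the children's generation into 4 shares of £954,000. Ulric and Cormac each take £954,000. The 2 shares of the deceased (Erik and Sorcha) are combined into a pool of £1,908,000.
That pool (£1,908,000) is divided at the grandchildren's generation into 6 shares of £318,000. Jovan, Teodor, Mireille, Freya, and Celia each take £318,000. The remaining share for the deceased Aditi (£318,000) is carried to the next generation.
That pool (£318,000) is divided at the great-grandchildren's generation equally among Hector and Romilly: £159,000 each.

Flora: £1,372,000; Ulric: £954,000; Jovan: £318,000; Hector: £159,000; Romilly: £159,000; Cormac: £954,000; Teodor: £318,000; Mireille: £318,000; Freya: £318,000; Celia: £318,000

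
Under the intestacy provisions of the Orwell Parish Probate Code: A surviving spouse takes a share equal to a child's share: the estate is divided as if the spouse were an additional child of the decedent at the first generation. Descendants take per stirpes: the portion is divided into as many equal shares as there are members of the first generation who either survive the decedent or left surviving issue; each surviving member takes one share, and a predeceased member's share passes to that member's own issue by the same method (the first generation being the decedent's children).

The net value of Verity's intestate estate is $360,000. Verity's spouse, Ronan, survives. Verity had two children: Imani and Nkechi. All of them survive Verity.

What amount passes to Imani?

Imani receives $120,000.

The spouse counts as an additional share at the children's level, so there are 3 primary shares of $120,000. Ronan takes one such share ($120,000).
The children's combined portion ($240,000) is divided into 2 shares of $120,000: Imani and Nkechi each take $120,000.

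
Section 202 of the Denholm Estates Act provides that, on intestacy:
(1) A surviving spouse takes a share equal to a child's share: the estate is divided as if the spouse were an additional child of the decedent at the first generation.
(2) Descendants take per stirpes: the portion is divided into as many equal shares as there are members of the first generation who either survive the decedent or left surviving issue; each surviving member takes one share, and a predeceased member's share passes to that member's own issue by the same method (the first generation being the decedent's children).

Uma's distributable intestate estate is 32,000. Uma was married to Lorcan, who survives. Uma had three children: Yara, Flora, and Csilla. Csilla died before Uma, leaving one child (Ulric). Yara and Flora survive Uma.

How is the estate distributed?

The spouse counts as an additional share at the children's level, so there are 4 primary shares of 8,000. Lorcan takes one such share (8,000).
The children's combined portion (24,000) is divided into 3 shares of 8,000: Yara and Flora each take 8,000; Csilla's 8,000 share passes to Csilla's issue.
Csilla's share (8,000) passes entirely to Ulric.

Lorcan: 8,000; Yara: 8,000; Flora: 8,000; Ulric: 8,000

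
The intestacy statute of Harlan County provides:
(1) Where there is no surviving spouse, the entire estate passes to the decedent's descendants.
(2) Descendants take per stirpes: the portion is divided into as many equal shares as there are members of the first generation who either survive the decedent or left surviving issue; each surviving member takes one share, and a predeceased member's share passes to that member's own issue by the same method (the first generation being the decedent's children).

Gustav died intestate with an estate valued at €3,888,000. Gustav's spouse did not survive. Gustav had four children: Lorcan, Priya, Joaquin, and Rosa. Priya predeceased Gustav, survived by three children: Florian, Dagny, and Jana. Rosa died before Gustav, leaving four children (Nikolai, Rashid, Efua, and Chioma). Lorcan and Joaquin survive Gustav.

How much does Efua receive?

The entire €3,888,000 passes to the descendants.
That amount (€3,888,000) is divided into 4 shares of €972,000: Lorcan and Joaquin each take €972,000; Priya's €972,000 share passes to Priya's issue; Rosa's €972,000 share passes to Rosa's issue.
Priya's share (€972,000) is divided into 3 shares of €324,000: Florian, Dagny, and Jana each take €324,000.
Rosa's share (€972,000) is divided into 4 shares of €243,000: Nikolai, Rashid, Efua, and Chioma each take €243,000.

Efua receives €243,000.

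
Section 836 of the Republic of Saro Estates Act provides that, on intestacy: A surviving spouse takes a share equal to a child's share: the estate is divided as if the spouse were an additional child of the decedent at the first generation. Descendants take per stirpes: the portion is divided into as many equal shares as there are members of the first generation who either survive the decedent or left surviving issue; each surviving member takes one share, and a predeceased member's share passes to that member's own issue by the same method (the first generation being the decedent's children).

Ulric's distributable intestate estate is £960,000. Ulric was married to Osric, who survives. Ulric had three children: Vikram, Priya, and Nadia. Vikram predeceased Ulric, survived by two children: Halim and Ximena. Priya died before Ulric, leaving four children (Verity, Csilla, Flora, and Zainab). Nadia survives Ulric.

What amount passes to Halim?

Halim receives £120,000.

The spouse counts as an additional share at the children's level, so there are 4 primary shares of £240,000. Osric takes one such share (£240,000).
The children's combined portion (£720,000) is divided into 3 shares of £240,000: Nadia takes £240,000; Vikram's £240,000 share passes to Vikram's issue; Priya's £240,000 share passes to Priya's issue.
Vikram's share (£240,000) is divided into 2 shares of £120,000: Halim and Ximena each take £120,000.
Priya's share (£240,000) is divided into 4 shares of £60,000: Verity, Csilla, Flora, and Zainab each take £60,000.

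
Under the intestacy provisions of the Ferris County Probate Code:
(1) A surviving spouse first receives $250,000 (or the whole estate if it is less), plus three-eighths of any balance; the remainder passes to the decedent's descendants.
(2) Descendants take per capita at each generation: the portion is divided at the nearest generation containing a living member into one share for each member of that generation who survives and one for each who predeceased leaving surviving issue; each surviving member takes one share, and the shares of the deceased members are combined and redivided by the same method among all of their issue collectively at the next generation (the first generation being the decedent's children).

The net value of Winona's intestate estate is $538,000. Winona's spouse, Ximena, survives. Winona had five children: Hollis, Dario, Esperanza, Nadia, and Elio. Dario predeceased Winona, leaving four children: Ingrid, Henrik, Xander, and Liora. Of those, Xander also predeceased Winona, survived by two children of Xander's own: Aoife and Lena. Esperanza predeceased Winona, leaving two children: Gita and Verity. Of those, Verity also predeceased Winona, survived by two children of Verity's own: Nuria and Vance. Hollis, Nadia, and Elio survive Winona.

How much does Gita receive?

Ximena first takes $250,000, leaving a balance of $288,000. Ximena then takes three-eighths of the balance ($108,000), for a total of $358,000. The remaining $180,000 passes to the descendants.
The descendants' portion ($180,000) is divided at the children's generation into 5 shares of $36,000. Hollis, Nadia, and Elio each take $36,000. The 2 shares of the deceased (Dario and Esperanza) are combined into a pool of $72,000.
That pool ($72,000) is divided at the grandchildren's generation into 6 shares of $12,000. Ingrid, Henrik, Liora, and Gita each take $12,000. The 2 shares of the deceased (Xander and Verity) are combined into a pool of $24,000.
That pool ($24,000) is divided at the great-grandchildren's generation equally among Aoife, Lena, Nuria, and Vance: $6,000 each.

Gita receives $12,000.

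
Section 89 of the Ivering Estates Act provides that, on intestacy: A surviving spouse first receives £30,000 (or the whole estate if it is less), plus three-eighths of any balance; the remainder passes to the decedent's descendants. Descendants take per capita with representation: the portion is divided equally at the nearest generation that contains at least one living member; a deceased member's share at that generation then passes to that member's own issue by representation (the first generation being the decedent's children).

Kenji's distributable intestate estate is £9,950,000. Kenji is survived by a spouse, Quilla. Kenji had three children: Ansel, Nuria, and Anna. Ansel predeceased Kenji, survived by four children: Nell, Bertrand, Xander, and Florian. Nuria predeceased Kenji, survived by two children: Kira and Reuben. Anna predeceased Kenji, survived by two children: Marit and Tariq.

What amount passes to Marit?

Quilla first takes £30,000, leaving a balance of £9,920,000. Quilla then takes three-eighths of the balance (£3,720,000), for a total of £3,750,000. The remaining £6,200,000 passes to the descendants.
No child survives, so the initial division is made at the grandchildren's generation.
The descendants' portion (£6,200,000) is divided into 8 shares of £775,000: Nell, Bertrand, Xander, Florian, Kira, Reuben, Marit, and Tariq each take £775,000.

Marit receives £775,000.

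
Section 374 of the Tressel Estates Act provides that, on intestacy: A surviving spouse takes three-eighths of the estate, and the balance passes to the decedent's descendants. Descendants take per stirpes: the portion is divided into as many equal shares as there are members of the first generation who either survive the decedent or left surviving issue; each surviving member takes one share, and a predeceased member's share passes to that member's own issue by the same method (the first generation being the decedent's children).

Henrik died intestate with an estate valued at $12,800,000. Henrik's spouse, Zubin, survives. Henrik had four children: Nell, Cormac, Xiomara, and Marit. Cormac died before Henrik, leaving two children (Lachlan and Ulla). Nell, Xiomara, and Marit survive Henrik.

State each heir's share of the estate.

Zubin: $4,800,000; Nell: $2,000,000; Lachlan: $1,000,000; Ulla: $1,000,000; Xiomara: $2,000,000; Marit: $2,000,000

Zubin takes three-eighths of $12,800,000 = $4,800,000. The remaining $8,000,000 passes to the descendants.
The descendants' portion ($8,000,000) is divided into 4 shares of $2,000,000: Nell, Xiomara, and Marit each take $2,000,000; Cormac's $2,000,000 share passes to Cormac's issue.
Cormac's share ($2,000,000) is divided into 2 shares of $1,000,000: Lachlan and Ulla each take $1,000,000.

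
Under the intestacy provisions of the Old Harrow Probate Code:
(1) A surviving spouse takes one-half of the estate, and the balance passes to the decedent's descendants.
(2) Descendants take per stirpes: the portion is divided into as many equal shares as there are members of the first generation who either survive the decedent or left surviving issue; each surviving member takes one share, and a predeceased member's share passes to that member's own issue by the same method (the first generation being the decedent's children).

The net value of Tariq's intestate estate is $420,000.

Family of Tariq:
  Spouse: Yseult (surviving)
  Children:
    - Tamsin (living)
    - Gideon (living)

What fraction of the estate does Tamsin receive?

Yseult takes one-half of $420,000 = $210,000. The remaining $210,000 passes to the descendants.
The descendants' portion ($210,000) is divided into 2 shares of $105,000: Tamsin and Gideon each take $105,000.

Tamsin receives 1/4 of the estate.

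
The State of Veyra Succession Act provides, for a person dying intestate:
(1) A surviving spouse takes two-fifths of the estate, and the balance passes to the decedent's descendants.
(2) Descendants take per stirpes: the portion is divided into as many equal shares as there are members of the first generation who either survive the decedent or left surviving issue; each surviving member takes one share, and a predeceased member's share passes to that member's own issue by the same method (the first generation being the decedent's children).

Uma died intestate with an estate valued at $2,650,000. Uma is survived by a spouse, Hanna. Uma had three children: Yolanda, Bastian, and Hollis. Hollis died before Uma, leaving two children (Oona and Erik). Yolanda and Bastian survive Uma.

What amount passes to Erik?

Erik receives $265,000.

Hanna takes two-fifths of $2,650,000 = $1,060,000. The remaining $1,590,000 passes to the descendants.
The descendants' portion ($1,590,000) is divided into 3 shares of $530,000: Yolanda and Bastian each take $530,000; Hollis's $530,000 share passes to Hollis's issue.
Hollis's share ($530,000) is divided into 2 shares of $265,000: Oona and Erik each take $265,000.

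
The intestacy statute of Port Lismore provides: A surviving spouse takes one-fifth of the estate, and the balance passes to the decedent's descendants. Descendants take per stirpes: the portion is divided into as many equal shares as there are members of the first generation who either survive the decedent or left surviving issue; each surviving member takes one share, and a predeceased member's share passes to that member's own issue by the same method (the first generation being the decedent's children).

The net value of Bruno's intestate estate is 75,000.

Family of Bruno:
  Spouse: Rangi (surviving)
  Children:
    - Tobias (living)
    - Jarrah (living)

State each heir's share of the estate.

Rangi takes one-fifth of 75,000 = 15,000. The remaining 60,000 passes to the descendants.
The descendants' portion (60,000) is divided into 2 shares of 30,000: Tobias and Jarrah each take 30,000.

Rangi: 15,000; Tobias: 30,000; Jarrah: 30,000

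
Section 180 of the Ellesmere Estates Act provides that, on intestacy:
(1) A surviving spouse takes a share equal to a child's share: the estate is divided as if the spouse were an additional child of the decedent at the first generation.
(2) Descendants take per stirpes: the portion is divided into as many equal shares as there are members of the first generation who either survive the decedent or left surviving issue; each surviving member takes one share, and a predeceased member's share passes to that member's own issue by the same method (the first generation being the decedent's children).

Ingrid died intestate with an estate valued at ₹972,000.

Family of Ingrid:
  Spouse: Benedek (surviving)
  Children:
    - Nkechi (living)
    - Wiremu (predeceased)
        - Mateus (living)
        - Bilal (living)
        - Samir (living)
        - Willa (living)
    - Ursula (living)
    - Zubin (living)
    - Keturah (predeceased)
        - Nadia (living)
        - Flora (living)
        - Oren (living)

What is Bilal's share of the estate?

The spouse counts as an additional share at the children's level, so there are 6 primary shares of ₹162,000. Benedek takes one such share (₹162,000).
The children's combined portion (₹810,000) is divided into 5 shares of ₹162,000: Nkechi, Ursula, and Zubin each take ₹162,000; Wiremu's ₹162,000 share passes to Wiremu's issue; Keturah's ₹162,000 share passes to Keturah's issue.
Wiremu's share (₹162,000) is divided into 4 shares of ₹40,500: Mateus, Bilal, Samir, and Willa each take ₹40,500.
Keturah's share (₹162,000) is divided into 3 shares of ₹54,000: Nadia, Flora, and Oren each take ₹54,000.

Bilal receives ₹40,500.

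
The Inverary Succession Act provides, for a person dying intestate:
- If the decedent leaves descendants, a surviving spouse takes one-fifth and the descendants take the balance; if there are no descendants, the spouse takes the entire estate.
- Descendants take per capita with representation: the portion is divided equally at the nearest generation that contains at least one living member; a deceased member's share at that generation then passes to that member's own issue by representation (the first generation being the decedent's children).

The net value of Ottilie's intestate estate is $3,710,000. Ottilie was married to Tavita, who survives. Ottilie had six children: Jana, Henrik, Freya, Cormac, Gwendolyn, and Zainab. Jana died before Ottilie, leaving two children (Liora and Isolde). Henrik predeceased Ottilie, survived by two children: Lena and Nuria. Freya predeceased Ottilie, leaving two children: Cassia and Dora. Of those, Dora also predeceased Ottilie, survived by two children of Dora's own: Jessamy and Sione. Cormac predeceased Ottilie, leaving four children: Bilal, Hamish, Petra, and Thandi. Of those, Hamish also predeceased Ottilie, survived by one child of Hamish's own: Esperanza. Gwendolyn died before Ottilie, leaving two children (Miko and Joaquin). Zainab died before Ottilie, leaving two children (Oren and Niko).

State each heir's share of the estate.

Tavita takes one-fifth of $3,710,000 = $742,000. The remaining $2,968,000 passes to the descendants.
No child survives, so the initial division is made at the grandchildren's generation.
The descendants' portion ($2,968,000) is divided into 14 shares of $212,000: Liora, Isolde, Lena, Nuria, Cassia, Bilal, Petra, Thandi, Miko, Joaquin, Oren, and Niko each take $212,000; Dora's $212,000 share passes to Dora's issue; Hamish's $212,000 share passes to Hamish's issue.
Dora's share ($212,000) is divided into 2 shares of $106,000: Jessamy and Sione each take $106,000.
Hamish's share ($212,000) passes entirely to Esperanza.

Tavita: $742,000; Liora: $212,000; Isolde: $212,000; Lena: $212,000; Nuria: $212,000; Cassia: $212,000; Jessamy: $106,000; Sione: $106,000; Bilal: $212,000; Esperanza: $212,000; Petra: $212,000; Thandi: $212,000; Miko: $212,000; Joaquin: $212,000; Oren: $212,000; Niko: $212,000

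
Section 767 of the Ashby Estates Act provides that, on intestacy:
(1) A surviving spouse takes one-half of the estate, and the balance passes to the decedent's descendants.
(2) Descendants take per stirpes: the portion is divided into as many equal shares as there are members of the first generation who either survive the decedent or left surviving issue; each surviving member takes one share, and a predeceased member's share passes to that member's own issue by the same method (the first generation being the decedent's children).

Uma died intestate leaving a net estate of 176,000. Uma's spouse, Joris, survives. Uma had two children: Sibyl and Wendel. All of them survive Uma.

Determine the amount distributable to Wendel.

Wendel receives 44,000.

Joris takes one-half of 176,000 = 88,000. The remaining 88,000 passes to the descendants.
The descendants' portion (88,000) is divided into 2 shares of 44,000: Sibyl and Wendel each take 44,000.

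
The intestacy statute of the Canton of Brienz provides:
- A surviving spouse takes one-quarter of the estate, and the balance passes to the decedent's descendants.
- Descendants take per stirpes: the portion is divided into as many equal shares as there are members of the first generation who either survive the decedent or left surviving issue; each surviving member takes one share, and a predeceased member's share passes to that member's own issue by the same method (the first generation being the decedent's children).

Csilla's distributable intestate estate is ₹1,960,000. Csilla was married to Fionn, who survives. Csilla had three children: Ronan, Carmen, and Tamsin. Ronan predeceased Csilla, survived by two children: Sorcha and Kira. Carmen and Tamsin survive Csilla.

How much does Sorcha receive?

Sorcha receives ₹245,000.

Fionn takes one-quarter of ₹1,960,000 = ₹490,000. The remaining ₹1,470,000 passes to the descendants.
The descendants' portion (₹1,470,000) is divided into 3 shares of ₹490,000: Carmen and Tamsin each take ₹490,000; Ronan's ₹490,000 share passes to Ronan's issue.
Ronan's share (₹490,000) is divided into 2 shares of ₹245,000: Sorcha and Kira each take ₹245,000.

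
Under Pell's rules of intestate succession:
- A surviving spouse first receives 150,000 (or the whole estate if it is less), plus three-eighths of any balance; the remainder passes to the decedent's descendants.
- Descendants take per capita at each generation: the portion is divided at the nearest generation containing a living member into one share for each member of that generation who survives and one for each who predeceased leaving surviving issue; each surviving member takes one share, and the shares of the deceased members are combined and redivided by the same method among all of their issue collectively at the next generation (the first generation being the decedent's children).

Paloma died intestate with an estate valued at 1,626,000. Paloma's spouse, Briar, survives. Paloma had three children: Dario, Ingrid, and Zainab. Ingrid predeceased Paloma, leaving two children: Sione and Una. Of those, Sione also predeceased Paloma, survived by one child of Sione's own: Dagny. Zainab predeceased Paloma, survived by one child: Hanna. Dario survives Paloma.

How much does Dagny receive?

Dagny receives 205,000.

Briar first takes 150,000, leaving a balance of 1,476,000. Briar then takes three-eighths of the balance (553,500), for a total of 703,500. The remaining 922,500 passes to the descendants.
The descendants' portion (922,500) is divided at the children's generation into 3 shares of 307,500. Dario takes 307,500. The 2 shares of the deceased (Ingrid and Zainab) are combined into a pool of 615,000.
That pool (615,000) is divided at the grandchildren's generation into 3 shares of 205,000. Una and Hanna each take 205,000. The remaining share for the deceased Sione (205,000) is carried to the next generation.
That pool (205,000) passes entirely to Dagny, the sole taker at the great-grandchildren's generation.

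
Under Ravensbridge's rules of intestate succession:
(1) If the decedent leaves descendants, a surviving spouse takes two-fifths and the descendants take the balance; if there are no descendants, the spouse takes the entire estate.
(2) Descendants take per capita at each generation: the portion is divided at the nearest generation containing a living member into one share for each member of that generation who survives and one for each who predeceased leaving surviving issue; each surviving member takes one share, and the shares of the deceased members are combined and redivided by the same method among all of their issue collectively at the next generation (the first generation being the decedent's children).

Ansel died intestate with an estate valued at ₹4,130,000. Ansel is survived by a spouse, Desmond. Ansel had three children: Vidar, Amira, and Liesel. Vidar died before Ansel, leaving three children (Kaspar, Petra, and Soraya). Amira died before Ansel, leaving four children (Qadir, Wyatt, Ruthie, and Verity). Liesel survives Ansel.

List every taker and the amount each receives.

Desmond takes two-fifths of ₹4,130,000 = ₹1,652,000. The remaining ₹2,478,000 passes to the descendants.
The descendants' portion (₹2,478,000) is divided at the children's generation into 3 shares of ₹826,000. Liesel takes ₹826,000. The 2 shares of the deceased (Vidar and Amira) are combined into a pool of ₹1,652,000.
That pool (₹1,652,000) is divided at the grandchildren's generation equally among Kaspar, Petra, Soraya, Qadir, Wyatt, Ruthie, and Verity: ₹236,000 each.

Desmond: ₹1,652,000; Kaspar: ₹236,000; Petra: ₹236,000; Soraya: ₹236,000; Qadir: ₹236,000; Wyatt: ₹236,000; Ruthie: ₹236,000; Verity: ₹236,000; Liesel: ₹826,000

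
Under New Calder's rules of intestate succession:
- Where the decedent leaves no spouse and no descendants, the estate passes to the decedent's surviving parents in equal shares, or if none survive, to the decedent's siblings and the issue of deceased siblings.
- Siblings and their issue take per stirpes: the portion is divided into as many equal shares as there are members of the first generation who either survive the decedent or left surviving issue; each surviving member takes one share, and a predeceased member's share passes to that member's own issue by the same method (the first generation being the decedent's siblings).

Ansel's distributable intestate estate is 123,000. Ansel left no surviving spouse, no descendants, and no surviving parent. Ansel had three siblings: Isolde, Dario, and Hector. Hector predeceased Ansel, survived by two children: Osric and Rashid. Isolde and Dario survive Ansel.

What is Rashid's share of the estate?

Rashid receives 20,500.

The entire 123,000 passes to the siblings and their issue.
That amount (123,000) is divided into 3 shares of 41,000: Isolde and Dario each take 41,000; Hector's 41,000 share passes to Hector's issue.
Hector's share (41,000) is divided into 2 shares of 20,500: Osric and Rashid each take 20,500.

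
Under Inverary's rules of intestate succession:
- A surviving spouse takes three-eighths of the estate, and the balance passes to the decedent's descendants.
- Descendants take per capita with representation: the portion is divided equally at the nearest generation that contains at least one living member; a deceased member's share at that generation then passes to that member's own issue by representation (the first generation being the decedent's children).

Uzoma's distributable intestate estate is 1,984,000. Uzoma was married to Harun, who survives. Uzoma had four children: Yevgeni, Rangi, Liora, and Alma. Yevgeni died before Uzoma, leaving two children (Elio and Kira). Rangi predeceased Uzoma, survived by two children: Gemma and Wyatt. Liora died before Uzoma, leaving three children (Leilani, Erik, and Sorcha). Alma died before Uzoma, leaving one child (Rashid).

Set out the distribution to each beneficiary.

Harun takes three-eighths of 1,984,000 = 744,000. The remaining 1,240,000 passes to the descendants.
No child survives, so the initial division is made at the grandchildren's generation.
The descendants' portion (1,240,000) is divided into 8 shares of 155,000: Elio, Kira, Gemma, Wyatt, Leilani, Erik, Sorcha, and Rashid each take 155,000.

Harun: 744,000; Elio: 155,000; Kira: 155,000; Gemma: 155,000; Wyatt: 155,000; Leilani: 155,000; Erik: 155,000; Sorcha: 155,000; Rashid: 155,000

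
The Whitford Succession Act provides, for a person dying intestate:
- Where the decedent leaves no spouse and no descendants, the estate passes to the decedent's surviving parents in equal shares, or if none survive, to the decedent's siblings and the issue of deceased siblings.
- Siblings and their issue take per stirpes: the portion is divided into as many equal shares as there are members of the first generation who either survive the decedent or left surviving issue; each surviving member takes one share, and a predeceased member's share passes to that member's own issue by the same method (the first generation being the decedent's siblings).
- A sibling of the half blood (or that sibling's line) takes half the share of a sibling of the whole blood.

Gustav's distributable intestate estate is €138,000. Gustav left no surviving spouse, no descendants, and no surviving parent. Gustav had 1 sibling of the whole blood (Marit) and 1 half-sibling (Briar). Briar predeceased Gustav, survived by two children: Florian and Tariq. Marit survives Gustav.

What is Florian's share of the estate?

The entire €138,000 passes to the siblings and their issue.
Counting each half-blood sibling's line as half a unit, there are 3/2 units in €138,000, so one unit is €92,000. Whole-blood lines (Marit) take €92,000 each; half-blood lines (Briar) take €46,000 each.
Briar's share (€46,000) is divided into 2 shares of €23,000: Florian and Tariq each take €23,000.

Florian receives €23,000.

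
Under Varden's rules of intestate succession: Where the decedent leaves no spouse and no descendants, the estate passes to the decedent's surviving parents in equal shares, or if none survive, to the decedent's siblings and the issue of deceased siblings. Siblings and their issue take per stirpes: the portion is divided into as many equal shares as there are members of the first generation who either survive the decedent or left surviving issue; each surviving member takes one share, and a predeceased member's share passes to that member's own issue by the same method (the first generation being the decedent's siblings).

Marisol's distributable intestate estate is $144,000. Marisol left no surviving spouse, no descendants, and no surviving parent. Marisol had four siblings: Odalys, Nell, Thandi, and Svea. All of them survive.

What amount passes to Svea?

Svea receives $36,000.

The entire $144,000 passes to the siblings and their issue.
That amount ($144,000) is divided into 4 shares of $36,000: Odalys, Nell, Thandi, and Svea each take $36,000.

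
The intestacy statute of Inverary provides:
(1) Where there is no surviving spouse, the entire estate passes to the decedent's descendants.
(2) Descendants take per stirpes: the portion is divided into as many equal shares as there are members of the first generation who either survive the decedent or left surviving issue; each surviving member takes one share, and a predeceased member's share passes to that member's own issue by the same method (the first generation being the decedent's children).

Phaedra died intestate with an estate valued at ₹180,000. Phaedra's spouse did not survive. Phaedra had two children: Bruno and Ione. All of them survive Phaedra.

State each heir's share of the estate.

Bruno: ₹90,000; Ione: ₹90,000

The entire ₹180,000 passes to the descendants.
That amount (₹180,000) is divided into 2 shares of ₹90,000: Bruno and Ione each take ₹90,000.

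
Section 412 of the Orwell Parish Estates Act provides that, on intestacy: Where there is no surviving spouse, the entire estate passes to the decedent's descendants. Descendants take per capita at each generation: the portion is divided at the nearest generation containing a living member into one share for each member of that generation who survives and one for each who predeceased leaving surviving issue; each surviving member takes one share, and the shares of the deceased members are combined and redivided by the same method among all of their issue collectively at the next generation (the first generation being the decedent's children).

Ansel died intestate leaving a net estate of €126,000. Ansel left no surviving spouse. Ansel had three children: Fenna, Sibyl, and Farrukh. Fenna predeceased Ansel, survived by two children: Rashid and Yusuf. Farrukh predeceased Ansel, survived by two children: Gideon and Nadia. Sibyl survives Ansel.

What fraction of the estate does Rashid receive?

Rashid receives 1/6 of the estate.

The entire €126,000 passes to the descendants.
That amount (€126,000) is divided at the children's generation into 3 shares of €42,000. Sibyl takes €42,000. The 2 shares of the deceased (Fenna and Farrukh) are combined into a pool of €84,000.
That pool (€84,000) is divided at the grandchildren's generation equally among Rashid, Yusuf, Gideon, and Nadia: €21,000 each.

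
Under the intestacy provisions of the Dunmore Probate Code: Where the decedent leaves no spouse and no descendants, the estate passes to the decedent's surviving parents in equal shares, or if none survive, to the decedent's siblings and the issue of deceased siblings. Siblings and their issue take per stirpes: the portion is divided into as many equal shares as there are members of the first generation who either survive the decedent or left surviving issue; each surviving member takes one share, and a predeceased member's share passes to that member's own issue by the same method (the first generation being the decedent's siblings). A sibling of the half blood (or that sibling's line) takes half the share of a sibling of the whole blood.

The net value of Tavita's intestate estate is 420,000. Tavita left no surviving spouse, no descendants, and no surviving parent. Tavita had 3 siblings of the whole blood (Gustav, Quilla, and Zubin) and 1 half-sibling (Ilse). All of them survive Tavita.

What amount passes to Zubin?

Zubin receives 120,000.

The entire 420,000 passes to the siblings and their issue.
Counting each half-blood sibling's line as half a unit, there are 7/2 units in 420,000, so one unit is 120,000. Whole-blood lines (Gustav, Quilla, and Zubin) take 120,000 each; half-blood lines (Ilse) take 60,000 each.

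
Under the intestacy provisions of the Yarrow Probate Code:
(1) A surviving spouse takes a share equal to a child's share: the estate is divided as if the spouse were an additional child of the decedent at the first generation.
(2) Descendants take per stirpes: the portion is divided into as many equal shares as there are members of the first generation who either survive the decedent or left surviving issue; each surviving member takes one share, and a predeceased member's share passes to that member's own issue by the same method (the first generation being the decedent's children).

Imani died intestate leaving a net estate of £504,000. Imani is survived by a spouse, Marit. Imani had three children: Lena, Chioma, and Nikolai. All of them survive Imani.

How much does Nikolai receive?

The spouse counts as an additional share at the children's level, so there are 4 primary shares of £126,000. Marit takes one such share (£126,000).
The children's combined portion (£378,000) is divided into 3 shares of £126,000: Lena, Chioma, and Nikolai each take £126,000.

Nikolai receives £126,000.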